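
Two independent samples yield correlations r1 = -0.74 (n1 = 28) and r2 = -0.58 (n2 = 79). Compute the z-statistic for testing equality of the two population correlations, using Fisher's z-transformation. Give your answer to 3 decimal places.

z1 = atanh(-0.74) = -0.950479,  z2 = atanh(-0.58) = -0.662463
SE = √(1/(n1−3) + 1/(n2−3)) = √(1/25 + 1/76) = √(0.0400000 + 0.0131579) = √0.0531579 = 0.230560
z = (z1 − z2)/SE = (-0.950479 − (-0.662463)) / 0.230560 = -0.288016 / 0.230560 = -1.249

-1.249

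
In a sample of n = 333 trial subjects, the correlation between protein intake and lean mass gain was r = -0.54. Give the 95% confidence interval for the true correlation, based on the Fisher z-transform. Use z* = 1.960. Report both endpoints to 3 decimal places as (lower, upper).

Fisher z: z_r = atanh(r) = ½·ln((1+(-0.54))/(1−(-0.54))) = -0.604156
SE(z) = 1/√(n−3) = 1/√330 = 0.055048
95% ⇒ z* = 1.960; margin = 1.960·0.055048 = 0.107894
CI on z-scale: (-0.712050, -0.496262)
Back-transform: tanh(-0.712050) = -0.611961, tanh(-0.496262) = -0.459172

(-0.612, -0.459)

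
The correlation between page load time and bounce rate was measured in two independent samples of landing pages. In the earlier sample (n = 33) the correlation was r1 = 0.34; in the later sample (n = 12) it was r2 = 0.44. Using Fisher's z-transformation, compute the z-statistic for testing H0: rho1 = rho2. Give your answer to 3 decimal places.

Fisher z-transforms: z1 = atanh(0.34) = 0.354093, z2 = atanh(0.44) = 0.472231; difference d = -0.118138
Var(d) = 1/30 + 1/9 = 0.0333333 + 0.1111111 = 0.1444444
z = d/√Var(d) = -0.118138 / √0.1444444 = -0.118138 / 0.380058 = -0.311

-0.311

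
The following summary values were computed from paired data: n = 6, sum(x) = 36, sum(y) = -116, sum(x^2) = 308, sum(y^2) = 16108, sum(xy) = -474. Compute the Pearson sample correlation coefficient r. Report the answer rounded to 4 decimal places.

0.1966

Numerator: nΣxy − (Σx)(Σy) = 6·(-474) − (36)(-116) = 1332
Denominator: √[(nΣx²−(Σx)²)(nΣy²−(Σy)²)]
  nΣx²−(Σx)² = 6·308 − 1296 = 552;  nΣy²−(Σy)² = 6·16108 − 13456 = 83192
  √(552·83192) = √45921984 = 6776.5761
r = 1332 / 6776.5761 = 0.1966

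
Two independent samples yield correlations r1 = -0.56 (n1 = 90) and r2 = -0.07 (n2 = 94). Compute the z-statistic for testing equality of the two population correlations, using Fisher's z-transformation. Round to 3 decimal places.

-3.753

z1 = atanh(-0.56) = -0.632833,  z2 = atanh(-0.07) = -0.070115
SE = √(1/(n1−3) + 1/(n2−3)) = √(1/87 + 1/91) = √(0.0114943 + 0.0109890) = √0.0224833 = 0.149944
z = (z1 − z2)/SE = (-0.632833 − (-0.070115)) / 0.149944 = -0.562718 / 0.149944 = -3.753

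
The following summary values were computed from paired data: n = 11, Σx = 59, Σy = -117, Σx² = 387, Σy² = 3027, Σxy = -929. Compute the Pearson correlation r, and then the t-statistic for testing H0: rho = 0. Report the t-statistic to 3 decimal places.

-4.843

S_xy = nΣxy − ΣxΣy = 11·(-929) − 59·(-117) = -10219 − (-6903) = -3316
S_xx = nΣx² − (Σx)² = 11·387 − 59² = 4257 − 3481 = 776
S_yy = nΣy² − (Σy)² = 11·3027 − (-117)² = 33297 − 13689 = 19608
r = S_xy / √(S_xx·S_yy) = -3316 / √(776·19608) = -3316 / √15215808 = -3316 / 3900.7445 = -0.8501
t = r·√(n−2)/√(1−r²) = -0.8501·√9 / √(1−0.722670) = -2.550300 / 0.526621 = -4.843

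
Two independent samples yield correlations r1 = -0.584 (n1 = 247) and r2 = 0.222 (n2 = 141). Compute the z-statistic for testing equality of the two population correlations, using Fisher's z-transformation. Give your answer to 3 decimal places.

Fisher z-transforms: z1 = atanh(-0.584) = -0.668512, z2 = atanh(0.222) = 0.225759; difference d = -0.894271
Var(d) = 1/244 + 1/138 = 0.0040984 + 0.0072464 = 0.0113448
z = d/√Var(d) = -0.894271 / √0.0113448 = -0.894271 / 0.106512 = -8.396

-8.396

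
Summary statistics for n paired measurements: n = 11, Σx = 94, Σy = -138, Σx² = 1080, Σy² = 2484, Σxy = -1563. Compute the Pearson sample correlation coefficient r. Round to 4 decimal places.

S_xy = nΣxy − ΣxΣy = 11·(-1563) − 94·(-138) = -17193 − (-12972) = -4221
S_xx = nΣx² − (Σx)² = 11·1080 − 94² = 11880 − 8836 = 3044
S_yy = nΣy² − (Σy)² = 11·2484 − (-138)² = 27324 − 19044 = 8280
r = S_xy / √(S_xx·S_yy) = -4221 / √(3044·8280) = -4221 / √25204320 = -4221 / 5020.3904 = -0.8408

-0.8408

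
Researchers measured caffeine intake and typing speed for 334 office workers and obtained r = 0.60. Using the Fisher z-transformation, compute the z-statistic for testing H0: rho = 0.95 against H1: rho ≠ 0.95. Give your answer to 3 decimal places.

-20.716

z_r = atanh(0.60) = 0.693147,  z_0 = atanh(0.95) = 1.831781
SE = 1/√(n−3) = 1/√331 = 0.054965
z = (z_r − z_0)/SE = (0.693147 − 1.831781) / 0.054965 = -1.138634 / 0.054965 = -20.716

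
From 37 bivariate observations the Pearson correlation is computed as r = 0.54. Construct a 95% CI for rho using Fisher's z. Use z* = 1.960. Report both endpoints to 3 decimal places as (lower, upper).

(0.262, 0.735)

z_r = atanh(0.54) = 0.604156;  SE = 1/√(n−3) = 1/√34 = 0.171499
z-limits: 0.604156 ± 1.960·0.171499 = 0.604156 ± 0.336138 = [0.268018, 0.940294]
ρ-limits: (tanh 0.268018, tanh 0.940294) = (0.262, 0.735)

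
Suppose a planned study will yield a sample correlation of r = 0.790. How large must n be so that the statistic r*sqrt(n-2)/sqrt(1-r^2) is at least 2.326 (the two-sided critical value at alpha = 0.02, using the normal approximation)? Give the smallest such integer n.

6

Need r·√(n−2)/√(1−r²) ≥ 2.326
√(n−2) ≥ 2.326·√(1−0.624100) / 0.790 = 2.326·0.613107 / 0.790 = 1.8052
n−2 ≥ 3.2587  ⇒  n ≥ 5.2587
Smallest integer n = 6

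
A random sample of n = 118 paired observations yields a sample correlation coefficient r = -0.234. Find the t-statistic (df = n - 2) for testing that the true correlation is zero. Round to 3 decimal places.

1 − r² = 1 − 0.054756 = 0.945244;  √(1−r²) = 0.972237
√(n−2) = √116 = 10.770330
t = r·√(n−2)/√(1−r²) = -0.234 · 10.770330 / 0.972237 = -2.592

-2.592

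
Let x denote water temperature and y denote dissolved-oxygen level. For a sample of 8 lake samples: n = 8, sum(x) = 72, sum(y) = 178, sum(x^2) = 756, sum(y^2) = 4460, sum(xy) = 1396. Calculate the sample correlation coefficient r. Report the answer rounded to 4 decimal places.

Numerator: nΣxy − (Σx)(Σy) = 8·1396 − (72)(178) = -1648
Denominator: √[(nΣx²−(Σx)²)(nΣy²−(Σy)²)]
  nΣx²−(Σx)² = 8·756 − 5184 = 864;  nΣy²−(Σy)² = 8·4460 − 31684 = 3996
  √(864·3996) = √3452544 = 1858.1023
r = -1648 / 1858.1023 = -0.8869

-0.8869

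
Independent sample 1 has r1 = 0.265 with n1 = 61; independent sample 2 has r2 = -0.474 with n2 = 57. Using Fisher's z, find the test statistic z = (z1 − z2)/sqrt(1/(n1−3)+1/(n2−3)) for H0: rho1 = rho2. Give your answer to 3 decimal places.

4.160

Fisher z-transforms: z1 = atanh(0.265) = 0.271478, z2 = atanh(-0.474) = -0.515217; difference d = 0.786695
Var(d) = 1/58 + 1/54 = 0.0172414 + 0.0185185 = 0.0357599
z = d/√Var(d) = 0.786695 / √0.0357599 = 0.786695 / 0.189103 = 4.160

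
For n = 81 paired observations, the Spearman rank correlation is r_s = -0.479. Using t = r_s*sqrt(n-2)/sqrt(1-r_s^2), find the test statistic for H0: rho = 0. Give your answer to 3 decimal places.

t = r_s·√(n−2) / √(1−r_s²) with r_s = -0.479, n = 81
  = -0.479·√79 / √(1 − 0.229441)
  = -0.479·8.888194 / 0.877815
  = -4.257445 / 0.877815 = -4.850

-4.850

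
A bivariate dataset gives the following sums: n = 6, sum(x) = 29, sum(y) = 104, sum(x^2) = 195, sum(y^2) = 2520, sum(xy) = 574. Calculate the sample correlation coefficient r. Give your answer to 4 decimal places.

0.3597

S_xy = nΣxy − ΣxΣy = 6·574 − 29·104 = 3444 − 3016 = 428
S_xx = nΣx² − (Σx)² = 6·195 − 29² = 1170 − 841 = 329
S_yy = nΣy² − (Σy)² = 6·2520 − 104² = 15120 − 10816 = 4304
r = S_xy / √(S_xx·S_yy) = 428 / √(329·4304) = 428 / √1416016 = 428 / 1189.9647 = 0.3597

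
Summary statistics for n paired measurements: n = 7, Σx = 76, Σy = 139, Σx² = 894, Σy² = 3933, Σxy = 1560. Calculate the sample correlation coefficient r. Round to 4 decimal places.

0.1790

Numerator: nΣxy − (Σx)(Σy) = 7·1560 − (76)(139) = 356
Denominator: √[(nΣx²−(Σx)²)(nΣy²−(Σy)²)]
  nΣx²−(Σx)² = 7·894 − 5776 = 482;  nΣy²−(Σy)² = 7·3933 − 19321 = 8210
  √(482·8210) = √3957220 = 1989.2763
r = 356 / 1989.2763 = 0.1790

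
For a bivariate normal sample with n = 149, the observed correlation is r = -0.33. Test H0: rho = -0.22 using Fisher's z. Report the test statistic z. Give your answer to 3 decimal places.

z_r = atanh(-0.33) = -0.342828,  z_0 = atanh(-0.22) = -0.223656
SE = 1/√(n−3) = 1/√146 = 0.082761
z = (z_r − z_0)/SE = (-0.342828 − (-0.223656)) / 0.082761 = -0.119172 / 0.082761 = -1.440

-1.440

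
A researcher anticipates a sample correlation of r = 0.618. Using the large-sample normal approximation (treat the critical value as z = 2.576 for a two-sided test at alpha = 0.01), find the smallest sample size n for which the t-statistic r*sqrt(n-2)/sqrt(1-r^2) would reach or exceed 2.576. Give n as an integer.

Need r·√(n−2)/√(1−r²) ≥ 2.576
√(n−2) ≥ 2.576·√(1−0.381924) / 0.618 = 2.576·0.786178 / 0.618 = 3.2770
n−2 ≥ 10.7387  ⇒  n ≥ 12.7387
Smallest integer n = 13

13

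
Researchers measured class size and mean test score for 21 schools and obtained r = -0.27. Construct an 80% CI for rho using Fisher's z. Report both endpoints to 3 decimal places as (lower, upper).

z_r = atanh(-0.27) = -0.276864;  SE = 1/√(n−3) = 1/√18 = 0.235702
z-limits: -0.276864 ± 1.282·0.235702 = -0.276864 ± 0.302170 = [-0.579034, 0.025306]
ρ-limits: (tanh -0.579034, tanh 0.025306) = (-0.522, 0.025)

(-0.522, 0.025)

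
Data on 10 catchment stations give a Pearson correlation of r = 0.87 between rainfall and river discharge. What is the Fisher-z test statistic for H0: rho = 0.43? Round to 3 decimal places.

Fisher z: atanh(0.87) = 1.333080, atanh(0.43) = 0.459897
z = (z_r − z_0)·√(n−3) = (1.333080 − 0.459897)·√7 = 0.873183 · 2.645751 = 2.310

2.310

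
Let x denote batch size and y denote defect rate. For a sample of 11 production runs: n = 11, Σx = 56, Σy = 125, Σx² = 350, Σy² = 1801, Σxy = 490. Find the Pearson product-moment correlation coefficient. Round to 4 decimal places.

Numerator: nΣxy − (Σx)(Σy) = 11·490 − (56)(125) = -1610
Denominator: √[(nΣx²−(Σx)²)(nΣy²−(Σy)²)]
  nΣx²−(Σx)² = 11·350 − 3136 = 714;  nΣy²−(Σy)² = 11·1801 − 15625 = 4186
  √(714·4186) = √2988804 = 1728.8158
r = -1610 / 1728.8158 = -0.9313

-0.9313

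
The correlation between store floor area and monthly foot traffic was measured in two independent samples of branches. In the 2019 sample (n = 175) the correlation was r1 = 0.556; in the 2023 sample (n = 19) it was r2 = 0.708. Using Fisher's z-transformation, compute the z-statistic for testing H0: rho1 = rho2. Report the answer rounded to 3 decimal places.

-0.980

z1 = atanh(0.556) = 0.627025,  z2 = atanh(0.708) = 0.883162
SE = √(1/(n1−3) + 1/(n2−3)) = √(1/172 + 1/16) = √(0.0058140 + 0.0625000) = √0.0683140 = 0.261369
z = (z1 − z2)/SE = (0.627025 − 0.883162) / 0.261369 = -0.256137 / 0.261369 = -0.980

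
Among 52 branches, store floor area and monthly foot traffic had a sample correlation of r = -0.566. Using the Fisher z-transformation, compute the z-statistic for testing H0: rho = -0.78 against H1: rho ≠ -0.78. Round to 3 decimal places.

2.826

z_r = atanh(-0.566) = -0.641618,  z_0 = atanh(-0.78) = -1.045371
SE = 1/√(n−3) = 1/√49 = 0.142857
z = (z_r − z_0)/SE = (-0.641618 − (-1.045371)) / 0.142857 = 0.403753 / 0.142857 = 2.826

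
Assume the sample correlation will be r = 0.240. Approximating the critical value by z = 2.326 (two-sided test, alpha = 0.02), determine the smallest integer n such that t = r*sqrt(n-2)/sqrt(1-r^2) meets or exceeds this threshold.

r√(n−2)/√(1−r²) ≥ 2.326  ⇔  n−2 ≥ (2.326)²·(1−r²)/r²
(1−r²)/r² = (1−0.057600)/0.057600 = 16.3611
n ≥ 2 + 5.410276·16.3611 = 2 + 88.5181 = 90.5181
⌈90.5181⌉ = 91

91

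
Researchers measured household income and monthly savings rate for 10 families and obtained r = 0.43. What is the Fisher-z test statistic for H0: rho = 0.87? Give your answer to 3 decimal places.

-2.310

z_r = atanh(0.43) = 0.459897,  z_0 = atanh(0.87) = 1.333080
SE = 1/√(n−3) = 1/√7 = 0.377964
z = (z_r − z_0)/SE = (0.459897 − 1.333080) / 0.377964 = -0.873183 / 0.377964 = -2.310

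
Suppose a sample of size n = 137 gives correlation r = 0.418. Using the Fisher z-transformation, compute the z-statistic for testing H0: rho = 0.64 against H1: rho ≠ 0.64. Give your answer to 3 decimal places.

z_r = atanh(0.418) = 0.445266,  z_0 = atanh(0.64) = 0.758174
SE = 1/√(n−3) = 1/√134 = 0.086387
z = (z_r − z_0)/SE = (0.445266 − 0.758174) / 0.086387 = -0.312908 / 0.086387 = -3.622

-3.622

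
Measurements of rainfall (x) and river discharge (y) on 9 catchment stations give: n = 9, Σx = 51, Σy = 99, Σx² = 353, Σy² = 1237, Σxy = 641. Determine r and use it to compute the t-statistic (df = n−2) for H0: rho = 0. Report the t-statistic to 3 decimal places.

S_xy = nΣxy − ΣxΣy = 9·641 − 51·99 = 5769 − 5049 = 720
S_xx = nΣx² − (Σx)² = 9·353 − 51² = 3177 − 2601 = 576
S_yy = nΣy² − (Σy)² = 9·1237 − 99² = 11133 − 9801 = 1332
r = S_xy / √(S_xx·S_yy) = 720 / √(576·1332) = 720 / √767232 = 720 / 875.9178 = 0.8220
t = r·√(n−2)/√(1−r²) = 0.8220·√7 / √(1−0.675684) = 2.174808 / 0.569487 = 3.819

3.819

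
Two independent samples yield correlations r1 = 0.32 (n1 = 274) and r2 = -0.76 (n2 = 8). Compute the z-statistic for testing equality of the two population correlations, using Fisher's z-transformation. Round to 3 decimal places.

z1 = atanh(0.32) = 0.331647,  z2 = atanh(-0.76) = -0.996215
SE = √(1/(n1−3) + 1/(n2−3)) = √(1/271 + 1/5) = √(0.0036900 + 0.2000000) = √0.2036900 = 0.451320
z = (z1 − z2)/SE = (0.331647 − (-0.996215)) / 0.451320 = 1.327862 / 0.451320 = 2.942

2.942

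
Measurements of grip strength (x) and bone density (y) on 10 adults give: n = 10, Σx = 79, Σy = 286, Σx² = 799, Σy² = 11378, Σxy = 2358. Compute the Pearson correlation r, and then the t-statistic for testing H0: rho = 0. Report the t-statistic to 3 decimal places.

0.376

Numerator: nΣxy − (Σx)(Σy) = 10·2358 − (79)(286) = 986
Denominator: √[(nΣx²−(Σx)²)(nΣy²−(Σy)²)]
  nΣx²−(Σx)² = 10·799 − 6241 = 1749;  nΣy²−(Σy)² = 10·11378 − 81796 = 31984
  √(1749·31984) = √55940016 = 7479.3059
r = 986 / 7479.3059 = 0.1318
t = r·√(n−2)/√(1−r²) = 0.1318·√8 / √(1−0.017371) = 0.372787 / 0.991276 = 0.376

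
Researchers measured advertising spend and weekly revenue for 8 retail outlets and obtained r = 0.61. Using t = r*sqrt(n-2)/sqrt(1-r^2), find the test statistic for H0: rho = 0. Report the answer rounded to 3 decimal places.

1.886

t = r·√(n−2) / √(1−r²) with r = 0.61, n = 8
  = 0.61·√6 / √(1 − 0.3721)
  = 0.61·2.449490 / 0.792401
  = 1.494189 / 0.792401 = 1.886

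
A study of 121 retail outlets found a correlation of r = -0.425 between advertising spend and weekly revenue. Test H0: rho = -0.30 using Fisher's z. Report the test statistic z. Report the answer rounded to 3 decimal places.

-1.567

z_r = atanh(-0.425) = -0.453779,  z_0 = atanh(-0.30) = -0.309520
SE = 1/√(n−3) = 1/√118 = 0.092057
z = (z_r − z_0)/SE = (-0.453779 − (-0.309520)) / 0.092057 = -0.144259 / 0.092057 = -1.567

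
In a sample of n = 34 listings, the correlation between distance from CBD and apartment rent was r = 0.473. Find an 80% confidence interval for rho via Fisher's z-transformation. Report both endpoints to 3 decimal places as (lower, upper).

(0.276, 0.632)

z_r = atanh(0.473) = 0.513928;  SE = 1/√(n−3) = 1/√31 = 0.179605
z-limits: 0.513928 ± 1.282·0.179605 = 0.513928 ± 0.230254 = [0.283674, 0.744182]
ρ-limits: (tanh 0.283674, tanh 0.744182) = (0.276, 0.632)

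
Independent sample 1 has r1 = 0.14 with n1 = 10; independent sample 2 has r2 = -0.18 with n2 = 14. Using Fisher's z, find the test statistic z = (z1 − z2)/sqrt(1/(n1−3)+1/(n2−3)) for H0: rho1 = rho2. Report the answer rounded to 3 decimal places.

0.668

z1 = atanh(0.14) = 0.140926,  z2 = atanh(-0.18) = -0.181983
SE = √(1/(n1−3) + 1/(n2−3)) = √(1/7 + 1/11) = √(0.1428571 + 0.0909091) = √0.2337662 = 0.483494
z = (z1 − z2)/SE = (0.140926 − (-0.181983)) / 0.483494 = 0.322909 / 0.483494 = 0.668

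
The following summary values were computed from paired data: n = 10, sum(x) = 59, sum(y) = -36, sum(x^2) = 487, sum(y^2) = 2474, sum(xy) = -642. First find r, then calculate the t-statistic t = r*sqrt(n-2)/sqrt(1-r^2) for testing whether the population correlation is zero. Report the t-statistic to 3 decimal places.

S_xy = nΣxy − ΣxΣy = 10·(-642) − 59·(-36) = -6420 − (-2124) = -4296
S_xx = nΣx² − (Σx)² = 10·487 − 59² = 4870 − 3481 = 1389
S_yy = nΣy² − (Σy)² = 10·2474 − (-36)² = 24740 − 1296 = 23444
r = S_xy / √(S_xx·S_yy) = -4296 / √(1389·23444) = -4296 / √32563716 = -4296 / 5706.4627 = -0.7528
t = r·√(n−2)/√(1−r²) = -0.7528·√8 / √(1−0.566708) = -2.129240 / 0.658249 = -3.235

-3.235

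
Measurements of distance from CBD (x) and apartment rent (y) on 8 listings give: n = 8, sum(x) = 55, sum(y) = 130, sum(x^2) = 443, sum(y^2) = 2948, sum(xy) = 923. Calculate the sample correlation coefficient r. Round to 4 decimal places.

0.1256

Numerator: nΣxy − (Σx)(Σy) = 8·923 − (55)(130) = 234
Denominator: √[(nΣx²−(Σx)²)(nΣy²−(Σy)²)]
  nΣx²−(Σx)² = 8·443 − 3025 = 519;  nΣy²−(Σy)² = 8·2948 − 16900 = 6684
  √(519·6684) = √3468996 = 1862.5241
r = 234 / 1862.5241 = 0.1256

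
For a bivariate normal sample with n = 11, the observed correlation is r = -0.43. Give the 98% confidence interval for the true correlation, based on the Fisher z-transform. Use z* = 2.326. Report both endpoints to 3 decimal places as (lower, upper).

Fisher z: z_r = atanh(r) = ½·ln((1+(-0.43))/(1−(-0.43))) = -0.459897
SE(z) = 1/√(n−3) = 1/√8 = 0.353553
98% ⇒ z* = 2.326; margin = 2.326·0.353553 = 0.822364
CI on z-scale: (-1.282261, 0.362467)
Back-transform: tanh(-1.282261) = -0.857086, tanh(0.362467) = 0.347385

(-0.857, 0.347)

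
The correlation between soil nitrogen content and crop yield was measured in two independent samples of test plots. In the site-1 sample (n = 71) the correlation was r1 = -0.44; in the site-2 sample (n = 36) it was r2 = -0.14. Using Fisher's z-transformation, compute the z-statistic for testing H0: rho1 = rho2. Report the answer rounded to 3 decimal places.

Fisher z-transforms: z1 = atanh(-0.44) = -0.472231, z2 = atanh(-0.14) = -0.140926; difference d = -0.331305
Var(d) = 1/68 + 1/33 = 0.0147059 + 0.0303030 = 0.0450089
z = d/√Var(d) = -0.331305 / √0.0450089 = -0.331305 / 0.212153 = -1.562

-1.562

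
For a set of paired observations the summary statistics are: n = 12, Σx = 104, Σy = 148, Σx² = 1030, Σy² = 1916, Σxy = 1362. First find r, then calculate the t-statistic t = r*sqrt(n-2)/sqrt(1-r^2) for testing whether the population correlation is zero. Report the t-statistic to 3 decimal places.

3.423

Numerator: nΣxy − (Σx)(Σy) = 12·1362 − (104)(148) = 952
Denominator: √[(nΣx²−(Σx)²)(nΣy²−(Σy)²)]
  nΣx²−(Σx)² = 12·1030 − 10816 = 1544;  nΣy²−(Σy)² = 12·1916 − 21904 = 1088
  √(1544·1088) = √1679872 = 1296.0988
r = 952 / 1296.0988 = 0.7345
t = r·√(n−2)/√(1−r²) = 0.7345·√10 / √(1−0.539490) = 2.322693 / 0.678609 = 3.423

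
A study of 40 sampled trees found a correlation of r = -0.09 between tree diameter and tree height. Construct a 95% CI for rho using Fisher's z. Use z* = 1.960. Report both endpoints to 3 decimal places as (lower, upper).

(-0.391, 0.228)

z_r = atanh(-0.09) = -0.090244;  SE = 1/√(n−3) = 1/√37 = 0.164399
z-limits: -0.090244 ± 1.960·0.164399 = -0.090244 ± 0.322222 = [-0.412466, 0.231978]
ρ-limits: (tanh -0.412466, tanh 0.231978) = (-0.391, 0.228)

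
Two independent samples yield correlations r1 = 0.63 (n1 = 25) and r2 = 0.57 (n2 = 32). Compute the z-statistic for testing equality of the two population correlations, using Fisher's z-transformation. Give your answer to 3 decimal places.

0.332

z1 = atanh(0.63) = 0.741416,  z2 = atanh(0.57) = 0.647523
SE = √(1/(n1−3) + 1/(n2−3)) = √(1/22 + 1/29) = √(0.0454545 + 0.0344828) = √0.0799373 = 0.282732
z = (z1 − z2)/SE = (0.741416 − 0.647523) / 0.282732 = 0.093893 / 0.282732 = 0.332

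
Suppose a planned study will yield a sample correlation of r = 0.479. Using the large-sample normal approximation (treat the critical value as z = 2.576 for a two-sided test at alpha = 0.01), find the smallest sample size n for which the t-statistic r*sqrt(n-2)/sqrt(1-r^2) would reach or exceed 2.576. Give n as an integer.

Need r·√(n−2)/√(1−r²) ≥ 2.576
√(n−2) ≥ 2.576·√(1−0.229441) / 0.479 = 2.576·0.877815 / 0.479 = 4.7208
n−2 ≥ 22.2860  ⇒  n ≥ 24.2860
Smallest integer n = 25

25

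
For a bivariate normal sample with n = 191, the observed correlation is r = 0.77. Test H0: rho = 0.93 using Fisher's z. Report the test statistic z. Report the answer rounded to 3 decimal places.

-8.749

Fisher z: atanh(0.77) = 1.020328, atanh(0.93) = 1.658390
z = (z_r − z_0)·√(n−3) = (1.020328 − 1.658390)·√188 = -0.638062 · 13.711309 = -8.749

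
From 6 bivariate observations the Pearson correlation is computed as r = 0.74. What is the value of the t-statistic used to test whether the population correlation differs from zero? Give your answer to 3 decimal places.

2.200

t = r·√(n−2) / √(1−r²) with r = 0.74, n = 6
  = 0.74·√4 / √(1 − 0.5476)
  = 0.74·2.000000 / 0.672607
  = 1.480000 / 0.672607 = 2.200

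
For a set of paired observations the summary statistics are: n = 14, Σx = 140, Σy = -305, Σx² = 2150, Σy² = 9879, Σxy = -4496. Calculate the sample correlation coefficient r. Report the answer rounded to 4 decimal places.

S_xy = nΣxy − ΣxΣy = 14·(-4496) − 140·(-305) = -62944 − (-42700) = -20244
S_xx = nΣx² − (Σx)² = 14·2150 − 140² = 30100 − 19600 = 10500
S_yy = nΣy² − (Σy)² = 14·9879 − (-305)² = 138306 − 93025 = 45281
r = S_xy / √(S_xx·S_yy) = -20244 / √(10500·45281) = -20244 / √475450500 = -20244 / 21804.8274 = -0.9284

-0.9284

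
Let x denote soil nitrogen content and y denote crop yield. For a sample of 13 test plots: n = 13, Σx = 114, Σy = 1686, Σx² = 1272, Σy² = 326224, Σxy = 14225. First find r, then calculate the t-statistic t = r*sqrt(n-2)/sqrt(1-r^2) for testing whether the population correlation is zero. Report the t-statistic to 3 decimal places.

S_xy = nΣxy − ΣxΣy = 13·14225 − 114·1686 = 184925 − 192204 = -7279
S_xx = nΣx² − (Σx)² = 13·1272 − 114² = 16536 − 12996 = 3540
S_yy = nΣy² − (Σy)² = 13·326224 − 1686² = 4240912 − 2842596 = 1398316
r = S_xy / √(S_xx·S_yy) = -7279 / √(3540·1398316) = -7279 / √4950038640 = -7279 / 70356.5110 = -0.1035
t = r·√(n−2)/√(1−r²) = -0.1035·√11 / √(1−0.010712) = -0.343271 / 0.994630 = -0.345

-0.345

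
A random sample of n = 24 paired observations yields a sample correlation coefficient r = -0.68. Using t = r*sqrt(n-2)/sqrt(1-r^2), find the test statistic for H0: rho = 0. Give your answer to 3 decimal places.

-4.350

1 − r² = 1 − 0.4624 = 0.5376;  √(1−r²) = 0.733212
√(n−2) = √22 = 4.690416
t = r·√(n−2)/√(1−r²) = -0.68 · 4.690416 / 0.733212 = -4.350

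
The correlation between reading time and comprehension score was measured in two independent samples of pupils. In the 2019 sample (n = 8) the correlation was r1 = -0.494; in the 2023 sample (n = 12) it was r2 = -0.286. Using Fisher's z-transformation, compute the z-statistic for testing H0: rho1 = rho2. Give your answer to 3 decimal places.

Fisher z-transforms: z1 = atanh(-0.494) = -0.541338, z2 = atanh(-0.286) = -0.294204; difference d = -0.247134
Var(d) = 1/5 + 1/9 = 0.2000000 + 0.1111111 = 0.3111111
z = d/√Var(d) = -0.247134 / √0.3111111 = -0.247134 / 0.557773 = -0.443

-0.443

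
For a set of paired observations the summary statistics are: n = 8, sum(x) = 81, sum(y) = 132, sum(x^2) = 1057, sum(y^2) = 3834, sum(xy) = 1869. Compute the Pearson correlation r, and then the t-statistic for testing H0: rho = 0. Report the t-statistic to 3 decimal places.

3.956

S_xy = nΣxy − ΣxΣy = 8·1869 − 81·132 = 14952 − 10692 = 4260
S_xx = nΣx² − (Σx)² = 8·1057 − 81² = 8456 − 6561 = 1895
S_yy = nΣy² − (Σy)² = 8·3834 − 132² = 30672 − 17424 = 13248
r = S_xy / √(S_xx·S_yy) = 4260 / √(1895·13248) = 4260 / √25104960 = 4260 / 5010.4850 = 0.8502
t = r·√(n−2)/√(1−r²) = 0.8502·√6 / √(1−0.722840) = 2.082556 / 0.526460 = 3.956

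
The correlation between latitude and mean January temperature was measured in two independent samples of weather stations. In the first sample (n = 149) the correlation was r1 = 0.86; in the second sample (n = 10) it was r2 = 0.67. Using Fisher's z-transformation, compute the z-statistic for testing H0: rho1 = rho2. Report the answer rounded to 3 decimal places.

1.247

Fisher z-transforms: z1 = atanh(0.86) = 1.293345, z2 = atanh(0.67) = 0.810743; difference d = 0.482602
Var(d) = 1/146 + 1/7 = 0.0068493 + 0.1428571 = 0.1497064
z = d/√Var(d) = 0.482602 / √0.1497064 = 0.482602 / 0.386919 = 1.247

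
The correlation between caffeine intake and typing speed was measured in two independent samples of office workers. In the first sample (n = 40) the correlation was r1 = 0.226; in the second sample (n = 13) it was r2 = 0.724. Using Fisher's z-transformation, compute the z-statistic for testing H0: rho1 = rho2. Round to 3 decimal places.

Fisher z-transforms: z1 = atanh(0.226) = 0.229970, z2 = atanh(0.724) = 0.916001; difference d = -0.686031
Var(d) = 1/37 + 1/10 = 0.0270270 + 0.1000000 = 0.1270270
z = d/√Var(d) = -0.686031 / √0.1270270 = -0.686031 / 0.356408 = -1.925

-1.925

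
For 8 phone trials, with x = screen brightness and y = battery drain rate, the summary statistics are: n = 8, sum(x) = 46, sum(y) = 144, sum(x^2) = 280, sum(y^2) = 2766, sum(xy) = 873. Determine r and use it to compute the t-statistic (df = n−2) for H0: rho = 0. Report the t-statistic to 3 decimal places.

4.252

Numerator: nΣxy − (Σx)(Σy) = 8·873 − (46)(144) = 360
Denominator: √[(nΣx²−(Σx)²)(nΣy²−(Σy)²)]
  nΣx²−(Σx)² = 8·280 − 2116 = 124;  nΣy²−(Σy)² = 8·2766 − 20736 = 1392
  √(124·1392) = √172608 = 415.4612
r = 360 / 415.4612 = 0.8665
t = r·√(n−2)/√(1−r²) = 0.8665·√6 / √(1−0.750822) = 2.122483 / 0.499177 = 4.252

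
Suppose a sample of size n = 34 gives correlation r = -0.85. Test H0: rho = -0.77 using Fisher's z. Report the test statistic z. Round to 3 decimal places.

z_r = atanh(-0.85) = -1.256153,  z_0 = atanh(-0.77) = -1.020328
SE = 1/√(n−3) = 1/√31 = 0.179605
z = (z_r − z_0)/SE = (-1.256153 − (-1.020328)) / 0.179605 = -0.235825 / 0.179605 = -1.313

-1.313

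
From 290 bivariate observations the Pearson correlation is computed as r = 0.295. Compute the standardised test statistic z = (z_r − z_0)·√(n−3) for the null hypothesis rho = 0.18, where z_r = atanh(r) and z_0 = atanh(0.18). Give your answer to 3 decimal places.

2.068

Fisher z: atanh(0.295) = 0.304034, atanh(0.18) = 0.181983
z = (z_r − z_0)·√(n−3) = (0.304034 − 0.181983)·√287 = 0.122051 · 16.941074 = 2.068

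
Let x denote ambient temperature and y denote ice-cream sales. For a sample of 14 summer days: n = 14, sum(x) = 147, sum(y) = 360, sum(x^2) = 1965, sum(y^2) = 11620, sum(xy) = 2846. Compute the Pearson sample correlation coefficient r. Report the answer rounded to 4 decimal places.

S_xy = nΣxy − ΣxΣy = 14·2846 − 147·360 = 39844 − 52920 = -13076
S_xx = nΣx² − (Σx)² = 14·1965 − 147² = 27510 − 21609 = 5901
S_yy = nΣy² − (Σy)² = 14·11620 − 360² = 162680 − 129600 = 33080
r = S_xy / √(S_xx·S_yy) = -13076 / √(5901·33080) = -13076 / √195205080 = -13076 / 13971.5812 = -0.9359

-0.9359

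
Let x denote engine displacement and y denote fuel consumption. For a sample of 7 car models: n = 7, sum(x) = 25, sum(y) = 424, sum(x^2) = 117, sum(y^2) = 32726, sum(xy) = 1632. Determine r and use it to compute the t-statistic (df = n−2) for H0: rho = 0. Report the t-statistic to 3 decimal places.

0.618

Numerator: nΣxy − (Σx)(Σy) = 7·1632 − (25)(424) = 824
Denominator: √[(nΣx²−(Σx)²)(nΣy²−(Σy)²)]
  nΣx²−(Σx)² = 7·117 − 625 = 194;  nΣy²−(Σy)² = 7·32726 − 179776 = 49306
  √(194·49306) = √9565364 = 3092.7923
r = 824 / 3092.7923 = 0.2664
t = r·√(n−2)/√(1−r²) = 0.2664·√5 / √(1−0.070969) = 0.595689 / 0.963863 = 0.618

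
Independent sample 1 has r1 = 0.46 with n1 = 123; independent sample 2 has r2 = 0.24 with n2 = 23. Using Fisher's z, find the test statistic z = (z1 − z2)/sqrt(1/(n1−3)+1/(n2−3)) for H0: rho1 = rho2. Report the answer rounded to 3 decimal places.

Fisher z-transforms: z1 = atanh(0.46) = 0.497311, z2 = atanh(0.24) = 0.244774; difference d = 0.252537
Var(d) = 1/120 + 1/20 = 0.0083333 + 0.0500000 = 0.0583333
z = d/√Var(d) = 0.252537 / √0.0583333 = 0.252537 / 0.241523 = 1.046

1.046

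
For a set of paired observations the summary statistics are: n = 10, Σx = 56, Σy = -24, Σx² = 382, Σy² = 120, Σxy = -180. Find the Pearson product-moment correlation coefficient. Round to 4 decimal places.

S_xy = nΣxy − ΣxΣy = 10·(-180) − 56·(-24) = -1800 − (-1344) = -456
S_xx = nΣx² − (Σx)² = 10·382 − 56² = 3820 − 3136 = 684
S_yy = nΣy² − (Σy)² = 10·120 − (-24)² = 1200 − 576 = 624
r = S_xy / √(S_xx·S_yy) = -456 / √(684·624) = -456 / √426816 = -456 / 653.3116 = -0.6980

-0.6980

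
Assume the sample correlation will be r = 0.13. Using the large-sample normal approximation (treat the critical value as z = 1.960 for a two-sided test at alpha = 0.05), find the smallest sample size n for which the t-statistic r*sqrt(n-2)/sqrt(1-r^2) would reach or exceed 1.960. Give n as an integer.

226

r√(n−2)/√(1−r²) ≥ 1.960  ⇔  n−2 ≥ (1.960)²·(1−r²)/r²
(1−r²)/r² = (1−0.0169)/0.0169 = 58.1716
n ≥ 2 + 3.8416·58.1716 = 2 + 223.4720 = 225.4720
⌈225.4720⌉ = 226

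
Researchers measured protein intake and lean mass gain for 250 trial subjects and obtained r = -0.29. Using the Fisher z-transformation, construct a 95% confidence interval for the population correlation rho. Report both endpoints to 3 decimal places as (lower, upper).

(-0.400, -0.172)

z_r = atanh(-0.29) = -0.298566;  SE = 1/√(n−3) = 1/√247 = 0.063628
z-limits: -0.298566 ± 1.960·0.063628 = -0.298566 ± 0.124711 = [-0.423277, -0.173855]
ρ-limits: (tanh -0.423277, tanh -0.173855) = (-0.400, -0.172)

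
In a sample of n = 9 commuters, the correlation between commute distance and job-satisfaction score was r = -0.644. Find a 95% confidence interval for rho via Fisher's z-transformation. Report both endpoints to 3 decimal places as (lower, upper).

(-0.916, 0.035)

Fisher z: z_r = atanh(r) = ½·ln((1+(-0.644))/(1−(-0.644))) = -0.764978
SE(z) = 1/√(n−3) = 1/√6 = 0.408248
95% ⇒ z* = 1.960; margin = 1.960·0.408248 = 0.800166
CI on z-scale: (-1.565144, 0.035188)
Back-transform: tanh(-1.565144) = -0.916250, tanh(0.035188) = 0.035173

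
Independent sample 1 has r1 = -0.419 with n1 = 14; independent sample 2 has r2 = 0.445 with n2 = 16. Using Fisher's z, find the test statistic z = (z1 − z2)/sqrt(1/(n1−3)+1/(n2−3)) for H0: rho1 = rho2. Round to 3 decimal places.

-2.258

z1 = atanh(-0.419) = -0.446478,  z2 = atanh(0.445) = 0.478448
SE = √(1/(n1−3) + 1/(n2−3)) = √(1/11 + 1/13) = √(0.0909091 + 0.0769231) = √0.1678322 = 0.409673
z = (z1 − z2)/SE = (-0.446478 − 0.478448) / 0.409673 = -0.924926 / 0.409673 = -2.258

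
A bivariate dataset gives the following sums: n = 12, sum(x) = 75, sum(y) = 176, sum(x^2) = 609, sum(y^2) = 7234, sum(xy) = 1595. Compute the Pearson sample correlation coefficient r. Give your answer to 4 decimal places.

Numerator: nΣxy − (Σx)(Σy) = 12·1595 − (75)(176) = 5940
Denominator: √[(nΣx²−(Σx)²)(nΣy²−(Σy)²)]
  nΣx²−(Σx)² = 12·609 − 5625 = 1683;  nΣy²−(Σy)² = 12·7234 − 30976 = 55832
  √(1683·55832) = √93965256 = 9693.5678
r = 5940 / 9693.5678 = 0.6128

0.6128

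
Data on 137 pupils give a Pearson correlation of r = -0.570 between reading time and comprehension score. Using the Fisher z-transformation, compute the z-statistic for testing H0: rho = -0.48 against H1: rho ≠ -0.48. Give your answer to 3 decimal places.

z_r = atanh(-0.570) = -0.647523,  z_0 = atanh(-0.48) = -0.522984
SE = 1/√(n−3) = 1/√134 = 0.086387
z = (z_r − z_0)/SE = (-0.647523 − (-0.522984)) / 0.086387 = -0.124539 / 0.086387 = -1.442

-1.442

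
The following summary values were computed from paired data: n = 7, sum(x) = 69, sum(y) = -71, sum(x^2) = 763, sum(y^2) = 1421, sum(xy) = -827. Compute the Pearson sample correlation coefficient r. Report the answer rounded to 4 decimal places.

-0.5276

S_xy = nΣxy − ΣxΣy = 7·(-827) − 69·(-71) = -5789 − (-4899) = -890
S_xx = nΣx² − (Σx)² = 7·763 − 69² = 5341 − 4761 = 580
S_yy = nΣy² − (Σy)² = 7·1421 − (-71)² = 9947 − 5041 = 4906
r = S_xy / √(S_xx·S_yy) = -890 / √(580·4906) = -890 / √2845480 = -890 / 1686.8551 = -0.5276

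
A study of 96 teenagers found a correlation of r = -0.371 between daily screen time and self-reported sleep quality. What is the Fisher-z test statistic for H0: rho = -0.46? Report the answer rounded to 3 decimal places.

1.039

Fisher z: atanh(-0.371) = -0.389582, atanh(-0.46) = -0.497311
z = (z_r − z_0)·√(n−3) = (-0.389582 − (-0.497311))·√93 = 0.107729 · 9.643651 = 1.039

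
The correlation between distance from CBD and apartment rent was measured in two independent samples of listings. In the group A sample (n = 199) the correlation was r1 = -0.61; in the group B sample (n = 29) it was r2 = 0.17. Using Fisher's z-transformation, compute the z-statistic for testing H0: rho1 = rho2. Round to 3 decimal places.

z1 = atanh(-0.61) = -0.708921,  z2 = atanh(0.17) = 0.171667
SE = √(1/(n1−3) + 1/(n2−3)) = √(1/196 + 1/26) = √(0.0051020 + 0.0384615) = √0.0435635 = 0.208719
z = (z1 − z2)/SE = (-0.708921 − 0.171667) / 0.208719 = -0.880588 / 0.208719 = -4.219

-4.219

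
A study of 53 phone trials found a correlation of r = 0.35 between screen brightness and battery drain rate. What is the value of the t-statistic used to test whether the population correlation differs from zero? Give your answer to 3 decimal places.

1 − r² = 1 − 0.1225 = 0.8775;  √(1−r²) = 0.936750
√(n−2) = √51 = 7.141428
t = r·√(n−2)/√(1−r²) = 0.35 · 7.141428 / 0.936750 = 2.668

2.668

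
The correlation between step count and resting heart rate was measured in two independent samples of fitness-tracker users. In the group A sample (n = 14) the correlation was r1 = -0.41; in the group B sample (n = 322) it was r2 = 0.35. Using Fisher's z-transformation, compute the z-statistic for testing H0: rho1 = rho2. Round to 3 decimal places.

-2.612

Fisher z-transforms: z1 = atanh(-0.41) = -0.435611, z2 = atanh(0.35) = 0.365444; difference d = -0.801055
Var(d) = 1/11 + 1/319 = 0.0909091 + 0.0031348 = 0.0940439
z = d/√Var(d) = -0.801055 / √0.0940439 = -0.801055 / 0.306666 = -2.612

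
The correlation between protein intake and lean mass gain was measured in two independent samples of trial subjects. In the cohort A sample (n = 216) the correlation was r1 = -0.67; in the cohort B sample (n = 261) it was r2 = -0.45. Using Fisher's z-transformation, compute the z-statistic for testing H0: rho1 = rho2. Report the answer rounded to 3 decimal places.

Fisher z-transforms: z1 = atanh(-0.67) = -0.810743, z2 = atanh(-0.45) = -0.484700; difference d = -0.326043
Var(d) = 1/213 + 1/258 = 0.0046948 + 0.0038760 = 0.0085708
z = d/√Var(d) = -0.326043 / √0.0085708 = -0.326043 / 0.092579 = -3.522

-3.522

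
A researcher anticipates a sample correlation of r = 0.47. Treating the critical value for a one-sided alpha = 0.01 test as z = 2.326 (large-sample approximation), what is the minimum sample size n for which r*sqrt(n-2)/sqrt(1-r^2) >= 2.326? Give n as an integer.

r√(n−2)/√(1−r²) ≥ 2.326  ⇔  n−2 ≥ (2.326)²·(1−r²)/r²
(1−r²)/r² = (1−0.2209)/0.2209 = 3.5269
n ≥ 2 + 5.410276·3.5269 = 2 + 19.0815 = 21.0815
⌈21.0815⌉ = 22

22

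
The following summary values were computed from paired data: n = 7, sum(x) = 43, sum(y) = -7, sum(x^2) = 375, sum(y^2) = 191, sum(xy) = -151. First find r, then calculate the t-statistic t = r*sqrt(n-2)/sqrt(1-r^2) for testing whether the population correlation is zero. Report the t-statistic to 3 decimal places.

Numerator: nΣxy − (Σx)(Σy) = 7·(-151) − (43)(-7) = -756
Denominator: √[(nΣx²−(Σx)²)(nΣy²−(Σy)²)]
  nΣx²−(Σx)² = 7·375 − 1849 = 776;  nΣy²−(Σy)² = 7·191 − 49 = 1288
  √(776·1288) = √999488 = 999.7440
r = -756 / 999.7440 = -0.7562
t = r·√(n−2)/√(1−r²) = -0.7562·√5 / √(1−0.571838) = -1.690915 / 0.654341 = -2.584

-2.584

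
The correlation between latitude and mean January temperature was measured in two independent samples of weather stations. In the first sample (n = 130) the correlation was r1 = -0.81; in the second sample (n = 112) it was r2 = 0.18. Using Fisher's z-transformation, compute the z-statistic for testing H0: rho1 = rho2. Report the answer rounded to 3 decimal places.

-10.025

z1 = atanh(-0.81) = -1.127029,  z2 = atanh(0.18) = 0.181983
SE = √(1/(n1−3) + 1/(n2−3)) = √(1/127 + 1/109) = √(0.0078740 + 0.0091743) = √0.0170483 = 0.130569
z = (z1 − z2)/SE = (-1.127029 − 0.181983) / 0.130569 = -1.309012 / 0.130569 = -10.025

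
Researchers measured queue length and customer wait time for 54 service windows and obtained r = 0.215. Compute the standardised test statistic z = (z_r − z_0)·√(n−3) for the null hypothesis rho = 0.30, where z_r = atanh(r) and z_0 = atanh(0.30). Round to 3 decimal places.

Fisher z: atanh(0.215) = 0.218408, atanh(0.30) = 0.309520
z = (z_r − z_0)·√(n−3) = (0.218408 − 0.309520)·√51 = -0.091112 · 7.141428 = -0.651

-0.651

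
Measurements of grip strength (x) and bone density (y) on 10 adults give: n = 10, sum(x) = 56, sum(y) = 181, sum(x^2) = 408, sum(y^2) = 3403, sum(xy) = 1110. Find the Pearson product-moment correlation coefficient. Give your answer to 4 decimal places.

0.8808

Numerator: nΣxy − (Σx)(Σy) = 10·1110 − (56)(181) = 964
Denominator: √[(nΣx²−(Σx)²)(nΣy²−(Σy)²)]
  nΣx²−(Σx)² = 10·408 − 3136 = 944;  nΣy²−(Σy)² = 10·3403 − 32761 = 1269
  √(944·1269) = √1197936 = 1094.5026
r = 964 / 1094.5026 = 0.8808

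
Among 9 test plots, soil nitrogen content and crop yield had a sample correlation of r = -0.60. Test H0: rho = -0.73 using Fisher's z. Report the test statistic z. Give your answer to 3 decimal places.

Fisher z: atanh(-0.60) = -0.693147, atanh(-0.73) = -0.928727
z = (z_r − z_0)·√(n−3) = (-0.693147 − (-0.928727))·√6 = 0.235580 · 2.449490 = 0.577

0.577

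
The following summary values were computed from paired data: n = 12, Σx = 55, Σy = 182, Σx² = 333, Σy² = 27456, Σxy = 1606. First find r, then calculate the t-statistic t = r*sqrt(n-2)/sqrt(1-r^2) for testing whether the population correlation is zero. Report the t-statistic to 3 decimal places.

Numerator: nΣxy − (Σx)(Σy) = 12·1606 − (55)(182) = 9262
Denominator: √[(nΣx²−(Σx)²)(nΣy²−(Σy)²)]
  nΣx²−(Σx)² = 12·333 − 3025 = 971;  nΣy²−(Σy)² = 12·27456 − 33124 = 296348
  √(971·296348) = √287753908 = 16963.3106
r = 9262 / 16963.3106 = 0.5460
t = r·√(n−2)/√(1−r²) = 0.5460·√10 / √(1−0.298116) = 1.726604 / 0.837785 = 2.061

2.061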